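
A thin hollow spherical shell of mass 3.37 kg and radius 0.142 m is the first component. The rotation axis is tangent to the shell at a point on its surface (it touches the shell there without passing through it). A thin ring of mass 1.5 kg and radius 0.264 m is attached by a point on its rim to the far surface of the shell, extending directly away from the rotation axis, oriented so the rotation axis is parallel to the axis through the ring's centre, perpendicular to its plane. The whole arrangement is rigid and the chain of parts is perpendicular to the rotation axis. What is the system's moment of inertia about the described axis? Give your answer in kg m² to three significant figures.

0.668

Spherical shell: I_cm = (2/3)MR² = (2/3)(3.37)(0.142)² = 0.045302 kg m²; centre at d = 0.142 m, so I = I_cm + Md² gives I = 0.045302 + (3.37)(0.142)² = 0.11325 kg m².
Thin ring: I_cm = MR² = (1.5)(0.264)² = 0.10454 kg m²; centre at d = 0.142 + 0.142 + 0.264 = 0.548 m, so I = I_cm + Md² gives I = 0.10454 + (1.5)(0.548)² = 0.555 kg m².
Total I = 0.11325 + 0.555 = 0.66825 kg m².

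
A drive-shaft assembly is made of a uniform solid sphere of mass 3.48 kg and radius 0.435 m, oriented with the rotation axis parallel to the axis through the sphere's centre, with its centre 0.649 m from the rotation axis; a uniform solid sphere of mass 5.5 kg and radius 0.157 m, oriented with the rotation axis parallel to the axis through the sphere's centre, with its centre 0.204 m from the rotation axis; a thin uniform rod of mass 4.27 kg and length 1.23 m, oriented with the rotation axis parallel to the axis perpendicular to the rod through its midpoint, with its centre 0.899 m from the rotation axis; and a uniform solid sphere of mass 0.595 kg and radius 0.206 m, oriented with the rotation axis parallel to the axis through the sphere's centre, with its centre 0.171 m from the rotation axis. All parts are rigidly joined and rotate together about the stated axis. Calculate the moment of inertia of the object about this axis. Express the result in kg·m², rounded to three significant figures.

Solid sphere: I_cm = (2/5)MR² = (2/5)(3.48)(0.435)² = 0.2634 kg·m²; centre at d = 0.649 m, so I = I_cm + Md² gives I = 0.2634 + (3.48)(0.649)² = 1.7292 kg·m².
Solid sphere: I_cm = (2/5)MR² = (2/5)(5.5)(0.157)² = 0.054228 kg·m²; centre at d = 0.204 m, so I = I_cm + Md² gives I = 0.054228 + (5.5)(0.204)² = 0.28312 kg·m².
Thin rod: I_cm = (1/12)ML² = (1/12)(4.27)(1.23)² = 0.53834 kg·m²; centre at d = 0.899 m, so I = I_cm + Md² gives I = 0.53834 + (4.27)(0.899)² = 3.9894 kg·m².
Solid sphere: I_cm = (2/5)MR² = (2/5)(0.595)(0.206)² = 0.0101 kg·m²; centre at d = 0.171 m, so I = I_cm + Md² gives I = 0.0101 + (0.595)(0.171)² = 0.027498 kg·m².
Total I = 1.7292 + 0.28312 + 3.9894 + 0.027498 = 6.0292 kg·m².

6.03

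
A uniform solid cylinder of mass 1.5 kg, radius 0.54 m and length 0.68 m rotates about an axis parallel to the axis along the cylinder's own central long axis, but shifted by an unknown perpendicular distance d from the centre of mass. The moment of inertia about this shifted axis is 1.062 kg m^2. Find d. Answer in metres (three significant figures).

About the centre-of-mass axis, I_cm = (1/2)MR² = (1/2)(1.5)(0.54)² = 0.2187 kg m^2.
Parallel axis theorem: I = I_cm + Md², so Md² = 1.062 − 0.2187 = 0.8433 kg m^2.
d = √(0.8433 / 1.5) = 0.7498 m.

0.750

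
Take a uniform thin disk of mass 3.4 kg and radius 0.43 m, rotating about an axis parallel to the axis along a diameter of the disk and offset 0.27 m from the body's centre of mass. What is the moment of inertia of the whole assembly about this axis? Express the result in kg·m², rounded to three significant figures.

I_cm = (1/4)MR² = (1/4)(3.4)(0.43)² = 0.15716 kg·m²; centre at d = 0.27 m, so the parallel axis theorem gives I = 0.15716 + (3.4)(0.27)² = 0.40502 kg·m².

0.405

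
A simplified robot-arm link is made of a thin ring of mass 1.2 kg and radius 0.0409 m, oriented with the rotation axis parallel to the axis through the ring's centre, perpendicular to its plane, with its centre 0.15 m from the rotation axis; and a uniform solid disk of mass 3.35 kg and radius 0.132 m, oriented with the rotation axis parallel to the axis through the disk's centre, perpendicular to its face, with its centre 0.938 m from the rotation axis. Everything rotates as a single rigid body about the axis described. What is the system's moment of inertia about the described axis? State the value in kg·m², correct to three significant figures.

3.01

Thin ring: I_cm = MR² = (1.2)(0.0409)² = 0.0020074 kg·m²; centre at d = 0.15 m, so the parallel axis theorem gives I = 0.0020074 + (1.2)(0.15)² = 0.029007 kg·m².
Solid disk: I_cm = (1/2)MR² = (1/2)(3.35)(0.132)² = 0.029185 kg·m²; centre at d = 0.938 m, so the parallel axis theorem gives I = 0.029185 + (3.35)(0.938)² = 2.9767 kg·m².
Total I = 0.029007 + 2.9767 = 3.0057 kg·m².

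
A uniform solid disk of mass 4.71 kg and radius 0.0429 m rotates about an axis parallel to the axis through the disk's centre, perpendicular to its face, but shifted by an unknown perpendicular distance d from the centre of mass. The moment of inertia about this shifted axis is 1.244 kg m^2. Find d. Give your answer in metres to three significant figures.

0.513

About the centre-of-mass axis, I_cm = (1/2)MR² = (1/2)(4.71)(0.0429)² = 0.0043342 kg m^2.
Parallel axis theorem: I = I_cm + Md², so Md² = 1.244 − 0.0043342 = 1.2397 kg m^2.
d = √(1.2397 / 4.71) = 0.51303 m.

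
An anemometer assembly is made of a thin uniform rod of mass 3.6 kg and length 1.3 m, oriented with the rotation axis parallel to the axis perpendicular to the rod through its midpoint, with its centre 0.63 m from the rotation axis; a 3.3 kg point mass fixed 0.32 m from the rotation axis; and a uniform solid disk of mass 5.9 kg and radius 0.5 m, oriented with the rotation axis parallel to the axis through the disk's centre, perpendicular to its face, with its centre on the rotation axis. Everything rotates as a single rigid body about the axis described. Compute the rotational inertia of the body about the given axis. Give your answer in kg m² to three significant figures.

Thin rod: I_cm = (1/12)ML² = (1/12)(3.6)(1.3)² = 0.507 kg m²; centre at d = 0.63 m, so the parallel axis theorem gives I = 0.507 + (3.6)(0.63)² = 1.9358 kg m².
Point mass: I_cm = 0; centre at d = 0.32 m, so the parallel axis theorem gives I = 0 + (3.3)(0.32)² = 0.33792 kg m².
Solid disk: I_cm = (1/2)MR² = (1/2)(5.9)(0.5)² = 0.7375 kg m²; axis through the centre, so I = 0.7375 kg m².
Total I = 1.9358 + 0.33792 + 0.7375 = 3.0113 kg m².

3.01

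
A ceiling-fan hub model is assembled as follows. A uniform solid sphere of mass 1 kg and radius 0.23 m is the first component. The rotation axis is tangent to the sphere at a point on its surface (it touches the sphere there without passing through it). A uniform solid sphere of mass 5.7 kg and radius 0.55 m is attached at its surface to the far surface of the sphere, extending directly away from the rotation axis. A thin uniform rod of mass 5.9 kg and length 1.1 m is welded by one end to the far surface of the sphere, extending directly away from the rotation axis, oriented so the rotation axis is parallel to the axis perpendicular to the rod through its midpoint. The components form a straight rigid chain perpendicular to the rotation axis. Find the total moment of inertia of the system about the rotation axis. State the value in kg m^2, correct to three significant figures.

Solid sphere: I_cm = (2/5)MR² = (2/5)(1)(0.23)² = 0.02116 kg m^2; centre at d = 0.23 m, so the parallel axis theorem gives I = 0.02116 + (1)(0.23)² = 0.07406 kg m^2.
Solid sphere: I_cm = (2/5)MR² = (2/5)(5.7)(0.55)² = 0.6897 kg m^2; centre at d = 0.23 + 0.23 + 0.55 = 1.01 m, so the parallel axis theorem gives I = 0.6897 + (5.7)(1.01)² = 6.5043 kg m^2.
Thin rod: I_cm = (1/12)ML² = (1/12)(5.9)(1.1)² = 0.59492 kg m^2; centre at d = 0.23 + 0.23 + 0.55 + 0.55 + 0.55 = 2.11 m, so the parallel axis theorem gives I = 0.59492 + (5.9)(2.11)² = 26.862 kg m^2.
Total I = 0.07406 + 6.5043 + 26.862 = 33.441 kg m^2.

33.4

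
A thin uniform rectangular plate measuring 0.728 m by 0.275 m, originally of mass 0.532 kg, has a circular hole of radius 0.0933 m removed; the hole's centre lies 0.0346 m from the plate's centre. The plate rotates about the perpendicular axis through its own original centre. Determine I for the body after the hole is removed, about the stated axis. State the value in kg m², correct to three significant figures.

0.0264

Unpierced body about its centre: I₀ = (1/12)M(a²+b²) = (1/12)(0.532)[(0.728)² + (0.275)²] = 0.026849 kg m².
The removed disk has mass m = M·πr²/(ab) = (0.532)·π(0.0933)²/(0.728·0.275) = 0.072671 kg (same uniform areal density).
Its moment of inertia about the rotation axis (parallel-axis theorem): I_hole = (1/2)mr² + md² = (1/2)(0.072671)(0.0933)² + (0.072671)(0.0346)² = 0.00040329 kg m².
Treating the hole as negative mass, I = I₀ − I_hole = 0.026849 − 0.00040329 = 0.026445 kg m².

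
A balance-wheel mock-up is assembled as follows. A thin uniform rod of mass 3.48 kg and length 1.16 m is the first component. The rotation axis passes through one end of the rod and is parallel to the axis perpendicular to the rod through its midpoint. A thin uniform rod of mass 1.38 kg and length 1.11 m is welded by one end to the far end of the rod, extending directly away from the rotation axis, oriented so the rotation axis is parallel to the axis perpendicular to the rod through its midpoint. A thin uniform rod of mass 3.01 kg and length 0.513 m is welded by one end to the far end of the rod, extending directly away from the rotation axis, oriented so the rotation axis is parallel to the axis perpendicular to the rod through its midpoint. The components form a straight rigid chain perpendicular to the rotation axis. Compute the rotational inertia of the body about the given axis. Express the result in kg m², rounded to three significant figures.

25.0

Thin rod: I_cm = (1/12)ML² = (1/12)(3.48)(1.16)² = 0.39022 kg m²; centre at d = 0.58 m, so I = I_cm + Md² gives I = 0.39022 + (3.48)(0.58)² = 1.5609 kg m².
Thin rod: I_cm = (1/12)ML² = (1/12)(1.38)(1.11)² = 0.14169 kg m²; centre at d = 0.58 + 0.58 + 0.555 = 1.715 m, so I = I_cm + Md² gives I = 0.14169 + (1.38)(1.715)² = 4.2006 kg m².
Thin rod: I_cm = (1/12)ML² = (1/12)(3.01)(0.513)² = 0.066012 kg m²; centre at d = 0.58 + 0.58 + 0.555 + 0.555 + 0.2565 = 2.5265 m, so I = I_cm + Md² gives I = 0.066012 + (3.01)(2.5265)² = 19.279 kg m².
Total I = 1.5609 + 4.2006 + 19.279 = 25.041 kg m².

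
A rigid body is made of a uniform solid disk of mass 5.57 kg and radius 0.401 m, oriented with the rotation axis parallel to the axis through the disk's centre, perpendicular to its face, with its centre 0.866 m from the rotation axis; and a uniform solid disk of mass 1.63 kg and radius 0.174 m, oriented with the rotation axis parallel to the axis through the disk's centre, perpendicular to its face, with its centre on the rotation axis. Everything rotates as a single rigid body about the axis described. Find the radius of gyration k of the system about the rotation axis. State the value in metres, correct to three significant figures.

Solid disk: I_cm = (1/2)MR² = (1/2)(5.57)(0.401)² = 0.44783 kg m²; centre at d = 0.866 m, so the parallel axis theorem gives I = 0.44783 + (5.57)(0.866)² = 4.6251 kg m².
Solid disk: I_cm = (1/2)MR² = (1/2)(1.63)(0.174)² = 0.024675 kg m²; axis through the centre, so I = 0.024675 kg m².
Total I = 4.6498 kg m²; total mass M = 7.2 kg.
k = √(I/M) = √(4.6498/7.2) = 0.80362 m.

0.804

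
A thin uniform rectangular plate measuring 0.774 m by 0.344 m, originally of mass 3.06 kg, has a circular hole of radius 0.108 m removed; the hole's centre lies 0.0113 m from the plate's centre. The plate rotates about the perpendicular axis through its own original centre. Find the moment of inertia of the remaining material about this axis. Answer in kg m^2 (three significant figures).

0.180

Unpierced body about its centre: I₀ = (1/12)M(a²+b²) = (1/12)(3.06)[(0.774)² + (0.344)²] = 0.18294 kg m^2.
The removed disk has mass m = M·πr²/(ab) = (3.06)·π(0.108)²/(0.774·0.344) = 0.42113 kg (same uniform areal density).
Its moment of inertia about the rotation axis (parallel-axis theorem): I_hole = (1/2)mr² + md² = (1/2)(0.42113)(0.108)² + (0.42113)(0.0113)² = 0.0025098 kg m^2.
Treating the hole as negative mass, I = I₀ − I_hole = 0.18294 − 0.0025098 = 0.18043 kg m^2.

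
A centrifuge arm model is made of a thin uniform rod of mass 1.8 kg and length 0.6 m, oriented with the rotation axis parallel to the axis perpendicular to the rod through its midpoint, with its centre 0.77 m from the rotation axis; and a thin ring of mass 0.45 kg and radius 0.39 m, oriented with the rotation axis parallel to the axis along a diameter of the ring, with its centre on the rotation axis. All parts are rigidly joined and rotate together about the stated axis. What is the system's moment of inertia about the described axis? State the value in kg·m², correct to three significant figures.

Thin rod: I_cm = (1/12)ML² = (1/12)(1.8)(0.6)² = 0.054 kg·m²; centre at d = 0.77 m, so the parallel axis theorem gives I = 0.054 + (1.8)(0.77)² = 1.1212 kg·m².
Thin ring: I_cm = (1/2)MR² = (1/2)(0.45)(0.39)² = 0.034223 kg·m²; axis through the centre, so I = 0.034223 kg·m².
Total I = 1.1212 + 0.034223 = 1.1554 kg·m².

1.16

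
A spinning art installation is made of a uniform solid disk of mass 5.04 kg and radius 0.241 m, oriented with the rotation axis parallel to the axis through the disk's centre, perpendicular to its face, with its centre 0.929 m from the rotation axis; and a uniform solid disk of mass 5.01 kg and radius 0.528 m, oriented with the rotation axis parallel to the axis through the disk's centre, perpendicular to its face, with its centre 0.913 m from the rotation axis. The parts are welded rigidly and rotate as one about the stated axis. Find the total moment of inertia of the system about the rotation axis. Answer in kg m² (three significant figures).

9.37

Solid disk: I_cm = (1/2)MR² = (1/2)(5.04)(0.241)² = 0.14636 kg m²; centre at d = 0.929 m, so I = I_cm + Md² gives I = 0.14636 + (5.04)(0.929)² = 4.4961 kg m².
Solid disk: I_cm = (1/2)MR² = (1/2)(5.01)(0.528)² = 0.69835 kg m²; centre at d = 0.913 m, so I = I_cm + Md² gives I = 0.69835 + (5.01)(0.913)² = 4.8745 kg m².
Total I = 4.4961 + 4.8745 = 9.3706 kg m².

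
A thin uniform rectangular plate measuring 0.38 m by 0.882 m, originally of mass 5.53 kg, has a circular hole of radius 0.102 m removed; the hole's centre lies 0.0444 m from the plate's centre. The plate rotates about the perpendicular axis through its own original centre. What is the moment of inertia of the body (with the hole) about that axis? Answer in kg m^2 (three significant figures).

Unpierced body about its centre: I₀ = (1/12)M(a²+b²) = (1/12)(5.53)[(0.38)² + (0.882)²] = 0.42504 kg m^2.
The removed disk has mass m = M·πr²/(ab) = (5.53)·π(0.102)²/(0.38·0.882) = 0.53929 kg (same uniform areal density).
Its moment of inertia about the rotation axis (parallel-axis theorem): I_hole = (1/2)mr² + md² = (1/2)(0.53929)(0.102)² + (0.53929)(0.0444)² = 0.0038685 kg m^2.
Treating the hole as negative mass, I = I₀ − I_hole = 0.42504 − 0.0038685 = 0.42117 kg m^2.

0.421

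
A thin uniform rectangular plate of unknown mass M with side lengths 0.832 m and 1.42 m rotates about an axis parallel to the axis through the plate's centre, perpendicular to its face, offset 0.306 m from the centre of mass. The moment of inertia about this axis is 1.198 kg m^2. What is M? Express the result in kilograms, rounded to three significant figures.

3.75

I = I_cm + Md² = (1/12)M(a²+b²) + Md² = M·[0.0833333·[(0.832)² + (1.42)²] + (0.306)²] = M·0.31935.
So M = 1.198 / 0.31935 = 3.7513 kg.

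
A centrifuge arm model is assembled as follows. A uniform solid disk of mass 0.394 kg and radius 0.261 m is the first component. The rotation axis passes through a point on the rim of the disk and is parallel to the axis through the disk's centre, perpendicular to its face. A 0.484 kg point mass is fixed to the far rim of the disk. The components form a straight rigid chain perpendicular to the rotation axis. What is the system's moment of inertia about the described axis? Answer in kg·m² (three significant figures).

Solid disk: I_cm = (1/2)MR² = (1/2)(0.394)(0.261)² = 0.01342 kg·m²; centre at d = 0.261 m, so the parallel axis theorem gives I = 0.01342 + (0.394)(0.261)² = 0.04026 kg·m².
Point mass: I_cm = 0; centre at d = 0.261 + 0.261 = 0.522 m, so the parallel axis theorem gives I = 0 + (0.484)(0.522)² = 0.13188 kg·m².
Total I = 0.04026 + 0.13188 = 0.17214 kg·m².

0.172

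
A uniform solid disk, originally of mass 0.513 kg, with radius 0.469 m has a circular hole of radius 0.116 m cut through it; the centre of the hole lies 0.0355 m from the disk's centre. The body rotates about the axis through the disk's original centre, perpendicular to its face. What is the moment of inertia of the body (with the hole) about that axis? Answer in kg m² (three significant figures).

0.0562

Unpierced body about its centre: I₀ = (1/2)MR² = (1/2)(0.513)(0.469)² = 0.05642 kg m².
The removed disk has mass m = M·(r/R)² = (0.513)(0.116/0.469)² = 0.031383 kg (same uniform areal density).
Its moment of inertia about the rotation axis (parallel-axis theorem): I_hole = (1/2)mr² + md² = (1/2)(0.031383)(0.116)² + (0.031383)(0.0355)² = 0.00025069 kg m².
Treating the hole as negative mass, I = I₀ − I_hole = 0.05642 − 0.00025069 = 0.056169 kg m².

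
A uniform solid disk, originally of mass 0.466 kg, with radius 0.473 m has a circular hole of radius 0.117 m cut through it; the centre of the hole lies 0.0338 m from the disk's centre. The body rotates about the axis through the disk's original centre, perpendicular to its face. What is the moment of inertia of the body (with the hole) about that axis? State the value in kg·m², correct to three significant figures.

0.0519

Unpierced body about its centre: I₀ = (1/2)MR² = (1/2)(0.466)(0.473)² = 0.052129 kg·m².
The removed disk has mass m = M·(r/R)² = (0.466)(0.117/0.473)² = 0.028513 kg (same uniform areal density).
Its moment of inertia about the rotation axis (parallel-axis theorem): I_hole = (1/2)mr² + md² = (1/2)(0.028513)(0.117)² + (0.028513)(0.0338)² = 0.00022773 kg·m².
Treating the hole as negative mass, I = I₀ − I_hole = 0.052129 − 0.00022773 = 0.051901 kg·m².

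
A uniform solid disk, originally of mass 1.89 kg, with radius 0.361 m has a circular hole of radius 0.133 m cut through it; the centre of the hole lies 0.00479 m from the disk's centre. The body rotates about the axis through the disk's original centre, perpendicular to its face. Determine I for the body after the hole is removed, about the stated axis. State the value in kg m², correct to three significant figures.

0.121

Unpierced body about its centre: I₀ = (1/2)MR² = (1/2)(1.89)(0.361)² = 0.12315 kg m².
The removed disk has mass m = M·(r/R)² = (1.89)(0.133/0.361)² = 0.25654 kg (same uniform areal density).
Its moment of inertia about the rotation axis (parallel-axis theorem): I_hole = (1/2)mr² + md² = (1/2)(0.25654)(0.133)² + (0.25654)(0.00479)² = 0.0022748 kg m².
Treating the hole as negative mass, I = I₀ − I_hole = 0.12315 − 0.0022748 = 0.12088 kg m².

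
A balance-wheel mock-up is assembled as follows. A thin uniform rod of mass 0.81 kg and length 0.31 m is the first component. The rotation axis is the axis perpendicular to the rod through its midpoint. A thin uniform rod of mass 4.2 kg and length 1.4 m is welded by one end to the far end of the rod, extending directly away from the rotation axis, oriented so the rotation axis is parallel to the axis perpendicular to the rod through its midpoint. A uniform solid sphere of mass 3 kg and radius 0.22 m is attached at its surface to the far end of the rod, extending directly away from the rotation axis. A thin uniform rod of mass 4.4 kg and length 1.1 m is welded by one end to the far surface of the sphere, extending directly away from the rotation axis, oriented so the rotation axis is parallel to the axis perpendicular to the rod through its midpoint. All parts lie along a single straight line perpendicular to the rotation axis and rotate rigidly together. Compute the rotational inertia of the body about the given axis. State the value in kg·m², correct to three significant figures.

Thin rod: I_cm = (1/12)ML² = (1/12)(0.81)(0.31)² = 0.0064868 kg·m²; axis through the centre, so I = 0.0064868 kg·m².
Thin rod: I_cm = (1/12)ML² = (1/12)(4.2)(1.4)² = 0.686 kg·m²; centre at d = 0.155 + 0.7 = 0.855 m, so I = I_cm + Md² gives I = 0.686 + (4.2)(0.855)² = 3.7563 kg·m².
Solid sphere: I_cm = (2/5)MR² = (2/5)(3)(0.22)² = 0.05808 kg·m²; centre at d = 0.155 + 0.7 + 0.7 + 0.22 = 1.775 m, so I = I_cm + Md² gives I = 0.05808 + (3)(1.775)² = 9.51 kg·m².
Thin rod: I_cm = (1/12)ML² = (1/12)(4.4)(1.1)² = 0.44367 kg·m²; centre at d = 0.155 + 0.7 + 0.7 + 0.22 + 0.22 + 0.55 = 2.545 m, so I = I_cm + Md² gives I = 0.44367 + (4.4)(2.545)² = 28.943 kg·m².
Total I = 0.0064868 + 3.7563 + 9.51 + 28.943 = 42.215 kg·m².

42.2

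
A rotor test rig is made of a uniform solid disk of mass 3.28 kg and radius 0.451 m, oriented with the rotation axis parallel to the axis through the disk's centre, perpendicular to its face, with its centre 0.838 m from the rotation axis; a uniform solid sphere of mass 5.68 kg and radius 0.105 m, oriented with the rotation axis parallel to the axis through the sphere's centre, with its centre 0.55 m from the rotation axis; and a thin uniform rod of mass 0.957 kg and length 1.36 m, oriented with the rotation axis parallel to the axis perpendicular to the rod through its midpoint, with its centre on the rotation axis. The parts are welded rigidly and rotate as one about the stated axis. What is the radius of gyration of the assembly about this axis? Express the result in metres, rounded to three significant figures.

Solid disk: I_cm = (1/2)MR² = (1/2)(3.28)(0.451)² = 0.33358 kg m^2; centre at d = 0.838 m, so the parallel axis theorem gives I = 0.33358 + (3.28)(0.838)² = 2.6369 kg m^2.
Solid sphere: I_cm = (2/5)MR² = (2/5)(5.68)(0.105)² = 0.025049 kg m^2; centre at d = 0.55 m, so the parallel axis theorem gives I = 0.025049 + (5.68)(0.55)² = 1.7432 kg m^2.
Thin rod: I_cm = (1/12)ML² = (1/12)(0.957)(1.36)² = 0.14751 kg m^2; axis through the centre, so I = 0.14751 kg m^2.
Total I = 4.5277 kg m^2; total mass M = 9.917 kg.
k = √(I/M) = √(4.5277/9.917) = 0.67569 m.

0.676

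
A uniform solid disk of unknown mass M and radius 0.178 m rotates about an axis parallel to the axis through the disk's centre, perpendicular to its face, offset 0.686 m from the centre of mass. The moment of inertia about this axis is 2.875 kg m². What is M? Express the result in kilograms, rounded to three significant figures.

I = I_cm + Md² = (1/2)MR² + Md² = M·[0.5·(0.178)² + (0.686)²] = M·0.48644.
So M = 2.875 / 0.48644 = 5.9103 kg.

5.91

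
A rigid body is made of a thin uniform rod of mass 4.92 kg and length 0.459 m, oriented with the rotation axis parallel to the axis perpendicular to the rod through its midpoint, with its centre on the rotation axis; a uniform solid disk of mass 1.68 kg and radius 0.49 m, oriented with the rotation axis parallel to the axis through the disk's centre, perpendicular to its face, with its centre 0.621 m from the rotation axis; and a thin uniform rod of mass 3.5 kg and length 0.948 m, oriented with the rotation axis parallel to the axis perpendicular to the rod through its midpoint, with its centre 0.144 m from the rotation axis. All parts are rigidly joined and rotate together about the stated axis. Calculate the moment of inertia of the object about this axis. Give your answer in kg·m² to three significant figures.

Thin rod: I_cm = (1/12)ML² = (1/12)(4.92)(0.459)² = 0.086379 kg·m²; axis through the centre, so I = 0.086379 kg·m².
Solid disk: I_cm = (1/2)MR² = (1/2)(1.68)(0.49)² = 0.20168 kg·m²; centre at d = 0.621 m, so the parallel axis theorem gives I = 0.20168 + (1.68)(0.621)² = 0.84956 kg·m².
Thin rod: I_cm = (1/12)ML² = (1/12)(3.5)(0.948)² = 0.26212 kg·m²; centre at d = 0.144 m, so the parallel axis theorem gives I = 0.26212 + (3.5)(0.144)² = 0.3347 kg·m².
Total I = 0.086379 + 0.84956 + 0.3347 = 1.2706 kg·m².

1.27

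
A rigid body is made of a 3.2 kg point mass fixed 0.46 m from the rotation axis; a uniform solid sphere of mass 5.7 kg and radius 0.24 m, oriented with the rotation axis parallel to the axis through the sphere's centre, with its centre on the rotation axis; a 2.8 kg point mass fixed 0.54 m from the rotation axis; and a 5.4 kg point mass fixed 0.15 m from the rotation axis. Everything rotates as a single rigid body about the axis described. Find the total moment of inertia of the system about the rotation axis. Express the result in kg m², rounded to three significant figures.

Point mass: I_cm = 0; centre at d = 0.46 m, so I = I_cm + Md² gives I = 0 + (3.2)(0.46)² = 0.67712 kg m².
Solid sphere: I_cm = (2/5)MR² = (2/5)(5.7)(0.24)² = 0.13133 kg m²; axis through the centre, so I = 0.13133 kg m².
Point mass: I_cm = 0; centre at d = 0.54 m, so I = I_cm + Md² gives I = 0 + (2.8)(0.54)² = 0.81648 kg m².
Point mass: I_cm = 0; centre at d = 0.15 m, so I = I_cm + Md² gives I = 0 + (5.4)(0.15)² = 0.1215 kg m².
Total I = 0.67712 + 0.13133 + 0.81648 + 0.1215 = 1.7464 kg m².

1.75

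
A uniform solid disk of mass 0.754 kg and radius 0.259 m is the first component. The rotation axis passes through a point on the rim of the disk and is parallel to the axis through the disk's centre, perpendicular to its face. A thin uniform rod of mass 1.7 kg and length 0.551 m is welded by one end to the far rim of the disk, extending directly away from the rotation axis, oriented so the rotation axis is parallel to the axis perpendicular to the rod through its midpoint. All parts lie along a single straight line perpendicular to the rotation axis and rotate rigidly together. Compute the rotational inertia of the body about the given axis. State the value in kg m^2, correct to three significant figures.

Solid disk: I_cm = (1/2)MR² = (1/2)(0.754)(0.259)² = 0.02529 kg m^2; centre at d = 0.259 m, so the parallel axis theorem gives I = 0.02529 + (0.754)(0.259)² = 0.075869 kg m^2.
Thin rod: I_cm = (1/12)ML² = (1/12)(1.7)(0.551)² = 0.04301 kg m^2; centre at d = 0.259 + 0.259 + 0.2755 = 0.7935 m, so the parallel axis theorem gives I = 0.04301 + (1.7)(0.7935)² = 1.1134 kg m^2.
Total I = 0.075869 + 1.1134 = 1.1893 kg m^2.

1.19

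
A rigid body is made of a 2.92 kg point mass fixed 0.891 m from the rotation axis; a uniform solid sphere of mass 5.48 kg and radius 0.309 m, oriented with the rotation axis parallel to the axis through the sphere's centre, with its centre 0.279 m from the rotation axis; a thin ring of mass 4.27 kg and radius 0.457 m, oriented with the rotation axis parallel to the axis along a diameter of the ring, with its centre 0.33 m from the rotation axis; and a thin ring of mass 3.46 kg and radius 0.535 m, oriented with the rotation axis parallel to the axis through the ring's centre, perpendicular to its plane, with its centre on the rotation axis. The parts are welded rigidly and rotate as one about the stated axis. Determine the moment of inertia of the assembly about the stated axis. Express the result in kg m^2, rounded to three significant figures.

Point mass: I_cm = 0; centre at d = 0.891 m, so the parallel axis theorem gives I = 0 + (2.92)(0.891)² = 2.3181 kg m^2.
Solid sphere: I_cm = (2/5)MR² = (2/5)(5.48)(0.309)² = 0.20929 kg m^2; centre at d = 0.279 m, so the parallel axis theorem gives I = 0.20929 + (5.48)(0.279)² = 0.63586 kg m^2.
Thin ring: I_cm = (1/2)MR² = (1/2)(4.27)(0.457)² = 0.44589 kg m^2; centre at d = 0.33 m, so the parallel axis theorem gives I = 0.44589 + (4.27)(0.33)² = 0.9109 kg m^2.
Thin ring: I_cm = MR² = (3.46)(0.535)² = 0.99034 kg m^2; axis through the centre, so I = 0.99034 kg m^2.
Total I = 2.3181 + 0.63586 + 0.9109 + 0.99034 = 4.8552 kg m^2.

4.86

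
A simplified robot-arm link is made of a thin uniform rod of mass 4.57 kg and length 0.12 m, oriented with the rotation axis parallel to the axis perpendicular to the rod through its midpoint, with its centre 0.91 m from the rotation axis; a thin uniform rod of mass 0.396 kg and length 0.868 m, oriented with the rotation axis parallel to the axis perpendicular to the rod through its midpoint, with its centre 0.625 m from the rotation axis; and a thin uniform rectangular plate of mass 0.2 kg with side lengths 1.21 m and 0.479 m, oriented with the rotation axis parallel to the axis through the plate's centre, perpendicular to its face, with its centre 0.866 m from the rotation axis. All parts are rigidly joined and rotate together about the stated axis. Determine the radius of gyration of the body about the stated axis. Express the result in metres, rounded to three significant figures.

0.896

Thin rod: I_cm = (1/12)ML² = (1/12)(4.57)(0.12)² = 0.005484 kg·m²; centre at d = 0.91 m, so the parallel axis theorem gives I = 0.005484 + (4.57)(0.91)² = 3.7899 kg·m².
Thin rod: I_cm = (1/12)ML² = (1/12)(0.396)(0.868)² = 0.024863 kg·m²; centre at d = 0.625 m, so the parallel axis theorem gives I = 0.024863 + (0.396)(0.625)² = 0.17955 kg·m².
Rectangular plate: I_cm = (1/12)M(a²+b²) = (1/12)(0.2)[(1.21)² + (0.479)²] = 0.028226 kg·m²; centre at d = 0.866 m, so the parallel axis theorem gives I = 0.028226 + (0.2)(0.866)² = 0.17822 kg·m².
Total I = 4.1477 kg·m²; total mass M = 5.166 kg.
k = √(I/M) = √(4.1477/5.166) = 0.89603 m.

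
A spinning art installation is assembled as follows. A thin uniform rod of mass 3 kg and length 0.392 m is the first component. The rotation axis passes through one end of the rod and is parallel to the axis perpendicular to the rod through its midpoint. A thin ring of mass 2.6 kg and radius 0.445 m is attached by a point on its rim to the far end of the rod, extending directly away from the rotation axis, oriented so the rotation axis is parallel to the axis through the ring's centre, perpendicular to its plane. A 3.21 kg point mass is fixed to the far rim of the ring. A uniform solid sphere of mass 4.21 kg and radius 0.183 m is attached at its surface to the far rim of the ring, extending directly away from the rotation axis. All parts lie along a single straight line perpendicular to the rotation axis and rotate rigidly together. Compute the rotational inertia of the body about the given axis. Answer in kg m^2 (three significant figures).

Thin rod: I_cm = (1/12)ML² = (1/12)(3)(0.392)² = 0.038416 kg m^2; centre at d = 0.196 m, so I = I_cm + Md² gives I = 0.038416 + (3)(0.196)² = 0.15366 kg m^2.
Thin ring: I_cm = MR² = (2.6)(0.445)² = 0.51487 kg m^2; centre at d = 0.196 + 0.196 + 0.445 = 0.837 m, so I = I_cm + Md² gives I = 0.51487 + (2.6)(0.837)² = 2.3363 kg m^2.
Point mass: I_cm = 0; centre at d = 0.196 + 0.196 + 0.445 + 0.445 = 1.282 m, so I = I_cm + Md² gives I = 0 + (3.21)(1.282)² = 5.2757 kg m^2.
Solid sphere: I_cm = (2/5)MR² = (2/5)(4.21)(0.183)² = 0.056395 kg m^2; centre at d = 0.196 + 0.196 + 0.445 + 0.445 + 0.183 = 1.465 m, so I = I_cm + Md² gives I = 0.056395 + (4.21)(1.465)² = 9.092 kg m^2.
Total I = 0.15366 + 2.3363 + 5.2757 + 9.092 = 16.858 kg m^2.

16.9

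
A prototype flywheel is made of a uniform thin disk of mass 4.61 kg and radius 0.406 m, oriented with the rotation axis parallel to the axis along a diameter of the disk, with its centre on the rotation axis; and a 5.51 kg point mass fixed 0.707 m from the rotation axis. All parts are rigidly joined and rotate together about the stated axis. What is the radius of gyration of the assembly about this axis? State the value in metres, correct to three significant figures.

0.539

Thin disk: I_cm = (1/4)MR² = (1/4)(4.61)(0.406)² = 0.18997 kg m²; axis through the centre, so I = 0.18997 kg m².
Point mass: I_cm = 0; centre at d = 0.707 m, so I = I_cm + Md² gives I = 0 + (5.51)(0.707)² = 2.7542 kg m².
Total I = 2.9441 kg m²; total mass M = 10.12 kg.
k = √(I/M) = √(2.9441/10.12) = 0.53937 m.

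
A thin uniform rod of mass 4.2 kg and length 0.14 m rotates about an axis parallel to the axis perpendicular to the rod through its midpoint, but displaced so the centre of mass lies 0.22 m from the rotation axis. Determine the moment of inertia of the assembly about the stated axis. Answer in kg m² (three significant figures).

0.210

I_cm = (1/12)ML² = (1/12)(4.2)(0.14)² = 0.00686 kg m²; centre at d = 0.22 m, so I = I_cm + Md² gives I = 0.00686 + (4.2)(0.22)² = 0.21014 kg m².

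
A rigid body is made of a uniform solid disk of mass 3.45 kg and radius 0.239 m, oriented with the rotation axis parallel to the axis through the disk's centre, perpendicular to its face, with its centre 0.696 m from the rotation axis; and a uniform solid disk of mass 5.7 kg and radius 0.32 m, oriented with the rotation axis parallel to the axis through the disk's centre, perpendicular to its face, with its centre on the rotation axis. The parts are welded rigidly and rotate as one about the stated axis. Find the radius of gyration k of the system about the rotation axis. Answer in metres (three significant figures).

Solid disk: I_cm = (1/2)MR² = (1/2)(3.45)(0.239)² = 0.098534 kg m²; centre at d = 0.696 m, so I = I_cm + Md² gives I = 0.098534 + (3.45)(0.696)² = 1.7698 kg m².
Solid disk: I_cm = (1/2)MR² = (1/2)(5.7)(0.32)² = 0.29184 kg m²; axis through the centre, so I = 0.29184 kg m².
Total I = 2.0616 kg m²; total mass M = 9.15 kg.
k = √(I/M) = √(2.0616/9.15) = 0.47467 m.

0.475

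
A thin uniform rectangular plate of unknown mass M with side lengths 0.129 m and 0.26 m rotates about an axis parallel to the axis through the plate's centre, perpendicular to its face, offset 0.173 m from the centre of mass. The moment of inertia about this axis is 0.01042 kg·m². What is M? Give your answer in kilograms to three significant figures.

0.282

I = I_cm + Md² = (1/12)M(a²+b²) + Md² = M·[0.0833333·[(0.129)² + (0.26)²] + (0.173)²] = M·0.036949.
So M = 0.01042 / 0.036949 = 0.28201 kg.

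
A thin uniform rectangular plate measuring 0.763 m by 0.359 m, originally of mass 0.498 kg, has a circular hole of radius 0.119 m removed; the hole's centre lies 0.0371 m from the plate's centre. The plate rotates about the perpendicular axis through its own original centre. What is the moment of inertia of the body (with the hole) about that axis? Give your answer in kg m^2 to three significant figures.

0.0288

Unpierced body about its centre: I₀ = (1/12)M(a²+b²) = (1/12)(0.498)[(0.763)² + (0.359)²] = 0.029509 kg m^2.
The removed disk has mass m = M·πr²/(ab) = (0.498)·π(0.119)²/(0.763·0.359) = 0.080882 kg (same uniform areal density).
Its moment of inertia about the rotation axis (parallel-axis theorem): I_hole = (1/2)mr² + md² = (1/2)(0.080882)(0.119)² + (0.080882)(0.0371)² = 0.00068402 kg m^2.
Treating the hole as negative mass, I = I₀ − I_hole = 0.029509 − 0.00068402 = 0.028825 kg m^2.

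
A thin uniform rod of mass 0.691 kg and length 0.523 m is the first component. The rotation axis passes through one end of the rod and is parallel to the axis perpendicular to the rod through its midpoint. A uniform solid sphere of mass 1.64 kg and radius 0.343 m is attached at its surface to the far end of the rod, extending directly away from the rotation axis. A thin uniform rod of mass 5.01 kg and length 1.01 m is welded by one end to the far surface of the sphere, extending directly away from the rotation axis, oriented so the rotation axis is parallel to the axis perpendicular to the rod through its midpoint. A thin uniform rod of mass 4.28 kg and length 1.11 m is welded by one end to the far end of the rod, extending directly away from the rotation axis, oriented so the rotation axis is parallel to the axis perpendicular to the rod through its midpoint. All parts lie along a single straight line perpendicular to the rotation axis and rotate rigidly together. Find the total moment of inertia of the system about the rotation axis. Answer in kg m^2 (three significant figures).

49.9

Thin rod: I_cm = (1/12)ML² = (1/12)(0.691)(0.523)² = 0.015751 kg m^2; centre at d = 0.2615 m, so the parallel axis theorem gives I = 0.015751 + (0.691)(0.2615)² = 0.063003 kg m^2.
Solid sphere: I_cm = (2/5)MR² = (2/5)(1.64)(0.343)² = 0.077178 kg m^2; centre at d = 0.2615 + 0.2615 + 0.343 = 0.866 m, so the parallel axis theorem gives I = 0.077178 + (1.64)(0.866)² = 1.3071 kg m^2.
Thin rod: I_cm = (1/12)ML² = (1/12)(5.01)(1.01)² = 0.42589 kg m^2; centre at d = 0.2615 + 0.2615 + 0.343 + 0.343 + 0.505 = 1.714 m, so the parallel axis theorem gives I = 0.42589 + (5.01)(1.714)² = 15.144 kg m^2.
Thin rod: I_cm = (1/12)ML² = (1/12)(4.28)(1.11)² = 0.43945 kg m^2; centre at d = 0.2615 + 0.2615 + 0.343 + 0.343 + 0.505 + 0.505 + 0.555 = 2.774 m, so the parallel axis theorem gives I = 0.43945 + (4.28)(2.774)² = 33.374 kg m^2.
Total I = 0.063003 + 1.3071 + 15.144 + 33.374 = 49.889 kg m^2.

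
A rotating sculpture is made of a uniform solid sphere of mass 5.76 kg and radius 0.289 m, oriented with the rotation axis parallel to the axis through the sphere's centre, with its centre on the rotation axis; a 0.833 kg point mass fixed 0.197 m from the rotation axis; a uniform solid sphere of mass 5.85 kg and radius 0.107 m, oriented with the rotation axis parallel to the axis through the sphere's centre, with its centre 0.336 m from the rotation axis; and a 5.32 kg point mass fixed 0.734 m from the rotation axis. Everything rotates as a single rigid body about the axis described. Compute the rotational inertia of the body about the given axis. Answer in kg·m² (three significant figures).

3.78

Solid sphere: I_cm = (2/5)MR² = (2/5)(5.76)(0.289)² = 0.19243 kg·m²; axis through the centre, so I = 0.19243 kg·m².
Point mass: I_cm = 0; centre at d = 0.197 m, so the parallel axis theorem gives I = 0 + (0.833)(0.197)² = 0.032328 kg·m².
Solid sphere: I_cm = (2/5)MR² = (2/5)(5.85)(0.107)² = 0.026791 kg·m²; centre at d = 0.336 m, so the parallel axis theorem gives I = 0.026791 + (5.85)(0.336)² = 0.68723 kg·m².
Point mass: I_cm = 0; centre at d = 0.734 m, so the parallel axis theorem gives I = 0 + (5.32)(0.734)² = 2.8662 kg·m².
Total I = 0.19243 + 0.032328 + 0.68723 + 2.8662 = 3.7782 kg·m².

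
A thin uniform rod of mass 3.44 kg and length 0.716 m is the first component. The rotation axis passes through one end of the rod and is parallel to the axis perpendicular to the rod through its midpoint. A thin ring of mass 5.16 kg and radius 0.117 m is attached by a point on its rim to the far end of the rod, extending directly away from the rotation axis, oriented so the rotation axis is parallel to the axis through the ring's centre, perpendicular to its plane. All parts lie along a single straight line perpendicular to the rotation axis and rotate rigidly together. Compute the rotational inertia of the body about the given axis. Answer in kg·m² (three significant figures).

4.24

Thin rod: I_cm = (1/12)ML² = (1/12)(3.44)(0.716)² = 0.14696 kg·m²; centre at d = 0.358 m, so the parallel axis theorem gives I = 0.14696 + (3.44)(0.358)² = 0.58785 kg·m².
Thin ring: I_cm = MR² = (5.16)(0.117)² = 0.070635 kg·m²; centre at d = 0.358 + 0.358 + 0.117 = 0.833 m, so the parallel axis theorem gives I = 0.070635 + (5.16)(0.833)² = 3.6511 kg·m².
Total I = 0.58785 + 3.6511 = 4.2389 kg·m².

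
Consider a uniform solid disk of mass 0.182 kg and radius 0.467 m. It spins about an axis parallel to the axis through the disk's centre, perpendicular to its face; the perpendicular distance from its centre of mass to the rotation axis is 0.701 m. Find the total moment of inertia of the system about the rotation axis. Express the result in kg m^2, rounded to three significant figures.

I_cm = (1/2)MR² = (1/2)(0.182)(0.467)² = 0.019846 kg m^2; centre at d = 0.701 m, so the parallel axis theorem gives I = 0.019846 + (0.182)(0.701)² = 0.10928 kg m^2.

0.109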